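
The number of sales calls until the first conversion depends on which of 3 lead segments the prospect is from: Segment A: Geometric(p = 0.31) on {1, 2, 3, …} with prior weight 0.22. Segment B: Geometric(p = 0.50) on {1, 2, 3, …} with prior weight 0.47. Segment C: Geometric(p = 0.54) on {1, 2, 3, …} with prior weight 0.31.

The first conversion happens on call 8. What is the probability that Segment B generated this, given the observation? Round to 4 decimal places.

P(component k | x) = π_k·f_k(x) / marginal(x), where marginal(x) = Σ_j π_j·f_j(x).
Evaluate each component's likelihood at the observed value:
  p_A = 0.31·(1−0.31)^7 = 0.31·0.0744635 = 0.0230837
  p_B = 0.50·(1−0.50)^7 = 0.50·0.0078125 = 0.00390625
  p_C = 0.54·(1−0.54)^7 = 0.54·0.00435818 = 0.00235342
Weight by the priors:
  π_A·p_A = 0.22 × 0.0230837 = 0.00507841
  π_B·p_B = 0.47 × 0.00390625 = 0.00183594
  π_C·p_C = 0.31 × 0.00235342 = 0.000729559
Marginal: 0.00507841 + 0.00183594 + 0.000729559 = 0.00764391
Responsibility of Segment B: 0.00183594 / 0.00764391 ≈ 0.2402

0.2402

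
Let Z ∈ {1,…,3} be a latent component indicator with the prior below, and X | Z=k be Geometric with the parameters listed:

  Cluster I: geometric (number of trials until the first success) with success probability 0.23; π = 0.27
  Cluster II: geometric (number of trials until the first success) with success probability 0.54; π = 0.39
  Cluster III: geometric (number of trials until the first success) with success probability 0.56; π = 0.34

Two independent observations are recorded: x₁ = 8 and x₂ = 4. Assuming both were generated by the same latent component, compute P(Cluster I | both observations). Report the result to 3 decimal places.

The responsibility of component k is P(Z=k) f_k(x) divided by Σ_j P(Z=j) f_j(x).
Since both observations come from the same component, the likelihood for component k is f_k(x₁)·f_k(x₂).
  f_I = [0.0369116] × [0.105003] = 0.00387581
  f_II = [0.00235342] × [0.0525614] = 0.000123699
  f_III = [0.00178796] × [0.047703] = 8.52909e-05
Unnormalised posteriors:
  P(Z=I)·f_I = 0.27 × 0.00387581 = 0.00104647
  P(Z=II)·f_II = 0.39 × 0.000123699 = 4.82426e-05
  P(Z=III)·f_III = 0.34 × 8.52909e-05 = 2.89989e-05
Evidence: 0.00104647 + 4.82426e-05 + 2.89989e-05 = 0.00112371
So the posterior for Cluster I is 0.00104647 / 0.00112371 ≈ 0.931.

0.931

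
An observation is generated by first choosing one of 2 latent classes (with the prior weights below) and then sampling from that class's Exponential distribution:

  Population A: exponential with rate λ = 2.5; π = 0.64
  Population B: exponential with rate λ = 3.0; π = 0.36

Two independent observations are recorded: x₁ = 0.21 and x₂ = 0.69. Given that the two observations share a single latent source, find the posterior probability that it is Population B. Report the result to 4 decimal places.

Posterior ∝ prior × likelihood, so P(k | x) ∝ π_k f_k(x); normalise over all components.
Since both observations come from the same component, the likelihood for component k is f_k(x₁)·f_k(x₂).
  f_A = [2.5·e^(−2.5·0.21) = 2.5·e^(−0.5250) = 1.47889] × [0.445433] = 0.658745
  f_B = [3.0·e^(−3.0·0.21) = 3.0·e^(−0.6300) = 1.59778] × [0.378557] = 0.60485
Weight by the priors:
  π_A·f_A = 0.64 × 0.658745 = 0.421597
  π_B·f_B = 0.36 × 0.60485 = 0.217746
Marginal: 0.421597 + 0.217746 = 0.639343
P(Population B | data) ≈ 0.3406

0.3406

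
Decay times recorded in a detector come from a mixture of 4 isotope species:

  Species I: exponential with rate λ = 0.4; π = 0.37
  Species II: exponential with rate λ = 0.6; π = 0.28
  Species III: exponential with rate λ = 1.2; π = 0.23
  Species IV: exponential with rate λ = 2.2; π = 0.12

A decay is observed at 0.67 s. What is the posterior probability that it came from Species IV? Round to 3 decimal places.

Posterior ∝ prior × likelihood, so P(k | x) ∝ w_k f_k(x); normalise over all components.
Exponential densities:
  f_I = 0.305963
  f_II = 0.401388
  f_III = 0.537042
  f_IV = 0.503817
Weight by the priors:
  w_I·f_I = 0.37 × 0.305963 = 0.113206
  w_II·f_II = 0.28 × 0.401388 = 0.112389
  w_III·f_III = 0.23 × 0.537042 = 0.12352
  w_IV·f_IV = 0.12 × 0.503817 = 0.060458
Denominator: 0.113206 + 0.112389 + 0.12352 + 0.060458 = 0.409573
Responsibility of Species IV: 0.060458 / 0.409573 ≈ 0.148

0.148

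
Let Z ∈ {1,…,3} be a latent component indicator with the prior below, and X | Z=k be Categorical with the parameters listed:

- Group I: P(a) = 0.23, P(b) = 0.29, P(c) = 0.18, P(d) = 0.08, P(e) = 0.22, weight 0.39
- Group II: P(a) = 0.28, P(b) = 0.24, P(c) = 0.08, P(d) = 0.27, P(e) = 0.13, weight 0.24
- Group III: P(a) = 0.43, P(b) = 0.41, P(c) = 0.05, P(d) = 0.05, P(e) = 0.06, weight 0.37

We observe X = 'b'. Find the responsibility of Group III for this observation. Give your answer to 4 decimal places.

Posterior ∝ prior × likelihood, so P(k | x) ∝ π_k f_k(x); normalise over all components.
Component likelihoods at x = 'b':
  f_I = 0.29
  f_II = 0.24
  f_III = 0.41
Prior × likelihood for each component:
  π_I·f_I = 0.39 × 0.29 = 0.1131
  π_II·f_II = 0.24 × 0.24 = 0.0576
  π_III·f_III = 0.37 × 0.41 = 0.1517
Evidence: 0.1131 + 0.0576 + 0.1517 = 0.3224
P(Group III | data) = 0.1517 / 0.3224 ≈ 0.4705

0.4705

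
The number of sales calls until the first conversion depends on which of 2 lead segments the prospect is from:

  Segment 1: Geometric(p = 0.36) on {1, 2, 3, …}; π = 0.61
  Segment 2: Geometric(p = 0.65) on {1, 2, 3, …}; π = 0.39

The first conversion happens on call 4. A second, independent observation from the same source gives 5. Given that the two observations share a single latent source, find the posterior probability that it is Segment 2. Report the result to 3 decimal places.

The responsibility of component k is w_k f_k(x) divided by Σ_j w_j f_j(x).
Since both observations come from the same component, the likelihood for component k is f_k(x₁)·f_k(x₂).
  p_1 = [0.0943718] × [0.060398] = 0.00569987
  p_2 = [0.0278687] × [0.00975406] = 0.000271834
Weight by the priors:
  w_1·p_1 = 0.61 × 0.00569987 = 0.00347692
  w_2·p_2 = 0.39 × 0.000271834 = 0.000106015
Normaliser: 0.00347692 + 0.000106015 = 0.00358293
Responsibility of Segment 2: 0.000106015 / 0.00358293 ≈ 0.030

0.030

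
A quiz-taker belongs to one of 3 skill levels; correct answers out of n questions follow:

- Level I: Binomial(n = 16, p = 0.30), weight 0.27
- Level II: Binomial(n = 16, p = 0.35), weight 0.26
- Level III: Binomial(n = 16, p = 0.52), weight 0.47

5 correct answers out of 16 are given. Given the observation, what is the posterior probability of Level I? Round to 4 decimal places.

Apply Bayes' rule: the posterior for each component is proportional to its prior times its likelihood at x.
Evaluate each component's likelihood at the observed value:
  p_I = C(16,5)·0.30^5·0.70^11 = 4368·0.00243·0.0197733 = 0.209878
  p_II = C(16,5)·0.35^5·0.65^11 = 4368·0.00525219·0.00875078 = 0.200757
  p_III = C(16,5)·0.52^5·0.48^11 = 4368·0.0380204·0.00031164 = 0.0517551
Prior × likelihood for each component:
  P(Z=I)·p_I = 0.27 × 0.209878 = 0.0566671
  P(Z=II)·p_II = 0.26 × 0.200757 = 0.0521967
  P(Z=III)·p_III = 0.47 × 0.0517551 = 0.0243249
Sum: 0.0566671 + 0.0521967 + 0.0243249 = 0.133189
So the posterior for Level I is 0.0566671 / 0.133189 ≈ 0.4255.

0.4255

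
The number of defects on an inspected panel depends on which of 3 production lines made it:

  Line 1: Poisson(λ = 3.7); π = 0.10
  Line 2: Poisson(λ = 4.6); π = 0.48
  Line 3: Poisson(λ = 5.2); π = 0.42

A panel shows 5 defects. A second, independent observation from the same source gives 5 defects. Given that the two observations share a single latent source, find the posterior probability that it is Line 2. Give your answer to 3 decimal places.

P(component k | x) = w_k·f_k(x) / marginal(x), where marginal(x) = Σ_j w_j·f_j(x).
Since both observations come from the same component, the likelihood for component k is f_k(x₁)·f_k(x₂).
  p_1 = [e^(−3.7)·3.7^5/5! = 0.142869] × [0.142869] = 0.0204115
  p_2 = [e^(−4.6)·4.6^5/5! = 0.172526] × [0.172526] = 0.029765
  p_3 = [e^(−5.2)·5.2^5/5! = 0.174785] × [0.174785] = 0.0305498
Multiply by the mixture weights:
  w_1·p_1 = 0.10 × 0.0204115 = 0.00204115
  w_2·p_2 = 0.48 × 0.029765 = 0.0142872
  w_3·p_3 = 0.42 × 0.0305498 = 0.0128309
Sum: 0.00204115 + 0.0142872 + 0.0128309 = 0.0291593
P(Line 2 | x₁,x₂) ≈ 0.490

0.490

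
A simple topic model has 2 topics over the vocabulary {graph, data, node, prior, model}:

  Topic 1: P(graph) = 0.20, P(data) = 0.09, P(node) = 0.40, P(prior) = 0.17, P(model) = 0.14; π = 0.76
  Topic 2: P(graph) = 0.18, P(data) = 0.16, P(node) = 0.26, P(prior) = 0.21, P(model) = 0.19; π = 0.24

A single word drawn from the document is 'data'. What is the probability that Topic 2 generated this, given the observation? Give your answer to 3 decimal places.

0.360

Posterior ∝ prior × likelihood, so P(k | x) ∝ π_k f_k(x); normalise over all components.
Component likelihoods at x = 'data':
  f_1 = P(data | comp) = 0.09
  f_2 = P(data | comp) = 0.16
Prior × likelihood for each component:
  π_1·f_1 = 0.76 × 0.09 = 0.0684
  π_2·f_2 = 0.24 × 0.16 = 0.0384
Evidence: 0.0684 + 0.0384 = 0.1068
P(Topic 2 | data) = 0.0384 / 0.1068 ≈ 0.360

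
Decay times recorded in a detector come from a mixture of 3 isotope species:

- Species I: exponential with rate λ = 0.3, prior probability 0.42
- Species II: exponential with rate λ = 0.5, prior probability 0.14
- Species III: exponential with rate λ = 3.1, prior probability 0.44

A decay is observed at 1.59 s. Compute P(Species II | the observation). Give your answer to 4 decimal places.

0.2641

Apply Bayes' rule: the posterior for each component is proportional to its prior times its likelihood at x.
Exponential densities:
  p_I = 0.186193
  p_II = 0.225791
  p_III = 0.0224246
Unnormalised posteriors:
  w_I·p_I = 0.42 × 0.186193 = 0.078201
  w_II·p_II = 0.14 × 0.225791 = 0.0316107
  w_III·p_III = 0.44 × 0.0224246 = 0.00986681
Sum: 0.078201 + 0.0316107 + 0.00986681 = 0.119678
P(Species II | data) = 0.0316107 / 0.119678 ≈ 0.2641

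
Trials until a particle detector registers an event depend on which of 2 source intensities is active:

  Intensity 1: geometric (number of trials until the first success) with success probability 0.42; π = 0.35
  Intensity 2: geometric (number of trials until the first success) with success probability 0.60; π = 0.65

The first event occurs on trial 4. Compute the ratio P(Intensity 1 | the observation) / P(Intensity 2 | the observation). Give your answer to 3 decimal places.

Only the two components matter; the odds are (π_i f_i(x)) / (π_j f_j(x)).
Component likelihoods at x = 4:
  f_1 = 0.42·(1−0.42)^3 = 0.42·0.195112 = 0.081947
  f_2 = 0.60·(1−0.60)^3 = 0.60·0.064 = 0.0384
0.0286815 / 0.02496 ≈ 1.149

1.149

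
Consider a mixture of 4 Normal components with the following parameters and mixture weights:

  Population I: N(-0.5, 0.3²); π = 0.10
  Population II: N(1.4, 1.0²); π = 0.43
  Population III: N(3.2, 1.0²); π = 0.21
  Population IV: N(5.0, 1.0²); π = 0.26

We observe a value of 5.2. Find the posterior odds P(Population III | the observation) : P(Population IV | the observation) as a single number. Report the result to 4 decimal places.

0.1115

Posterior odds = (P(Z=i) f_i(x)) / (P(Z=j) f_j(x)); the normalising sum cancels.
Component likelihoods at x = 5.2:
  L_I = 5.41545e-79
  L_II = 0.000291947
  L_III = 0.053991
  L_IV = 0.391043
0.0113381 / 0.101671 ≈ 0.1115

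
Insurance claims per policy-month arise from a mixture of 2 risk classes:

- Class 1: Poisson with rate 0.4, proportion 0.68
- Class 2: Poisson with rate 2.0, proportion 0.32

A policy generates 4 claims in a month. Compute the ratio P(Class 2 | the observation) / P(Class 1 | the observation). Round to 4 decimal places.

59.3813

Only the two components matter; the odds are (π_i f_i(x)) / (π_j f_j(x)).
Poisson probabilities:
  f_1 = e^(−0.4)·0.4^4/4! = 0.000715008
  f_2 = e^(−2.0)·2.0^4/4! = 0.0902235
Odds = (0.32/0.68) × (0.0902235/0.000715008) = 0.470588 × 126.185 ≈ 59.3813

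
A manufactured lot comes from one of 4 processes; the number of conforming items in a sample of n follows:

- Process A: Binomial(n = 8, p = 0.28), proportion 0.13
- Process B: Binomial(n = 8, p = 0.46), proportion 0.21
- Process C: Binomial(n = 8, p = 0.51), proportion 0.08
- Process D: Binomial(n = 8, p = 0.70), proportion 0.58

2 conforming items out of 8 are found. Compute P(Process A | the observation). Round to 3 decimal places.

P(component k | x) = π_k·f_k(x) / marginal(x), where marginal(x) = Σ_j π_j·f_j(x).
Binomial probabilities:
  L_A = C(8,2)·0.28^2·0.72^6 = 28·0.0784·0.139314 = 0.305822
  L_B = C(8,2)·0.46^2·0.54^6 = 28·0.2116·0.0247949 = 0.146905
  L_C = C(8,2)·0.51^2·0.49^6 = 28·0.2601·0.0138413 = 0.100803
  L_D = C(8,2)·0.70^2·0.30^6 = 28·0.49·0.000729 = 0.0100019
Weight by the priors:
  π_A·L_A = 0.13 × 0.305822 = 0.0397569
  π_B·L_B = 0.21 × 0.146905 = 0.03085
  π_C·L_C = 0.08 × 0.100803 = 0.00806427
  π_D·L_D = 0.58 × 0.0100019 = 0.00580109
Evidence: 0.0397569 + 0.03085 + 0.00806427 + 0.00580109 = 0.0844723
So the posterior for Process A is 0.0397569 / 0.0844723 ≈ 0.471.

0.471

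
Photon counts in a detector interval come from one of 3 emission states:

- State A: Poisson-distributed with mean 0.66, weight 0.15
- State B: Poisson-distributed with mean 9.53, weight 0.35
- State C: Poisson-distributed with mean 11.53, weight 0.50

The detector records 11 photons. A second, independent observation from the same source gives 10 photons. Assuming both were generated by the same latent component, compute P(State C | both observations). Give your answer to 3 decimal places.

Posterior ∝ prior × likelihood, so P(k | x) ∝ w_k f_k(x); normalise over all components.
Since both observations come from the same component, the likelihood for component k is f_k(x₁)·f_k(x₂).
  p_A = [e^(−0.66)·0.66^11/11! = 1.34027e-10] × [2.23379e-09] = 2.99389e-19
  p_B = [e^(−9.53)·9.53^11/11! = 0.107162] × [0.123691] = 0.013255
  p_C = [e^(−11.53)·11.53^11/11! = 0.11791] × [0.11249] = 0.0132637
Weight by the priors:
  w_A·p_A = 0.15 × 2.99389e-19 = 4.49083e-20
  w_B·p_B = 0.35 × 0.013255 = 0.00463925
  w_C·p_C = 0.50 × 0.0132637 = 0.00663187
Sum: 4.49083e-20 + 0.00463925 + 0.00663187 = 0.0112711
P(State C | data) = 0.00663187 / 0.0112711 ≈ 0.588

0.588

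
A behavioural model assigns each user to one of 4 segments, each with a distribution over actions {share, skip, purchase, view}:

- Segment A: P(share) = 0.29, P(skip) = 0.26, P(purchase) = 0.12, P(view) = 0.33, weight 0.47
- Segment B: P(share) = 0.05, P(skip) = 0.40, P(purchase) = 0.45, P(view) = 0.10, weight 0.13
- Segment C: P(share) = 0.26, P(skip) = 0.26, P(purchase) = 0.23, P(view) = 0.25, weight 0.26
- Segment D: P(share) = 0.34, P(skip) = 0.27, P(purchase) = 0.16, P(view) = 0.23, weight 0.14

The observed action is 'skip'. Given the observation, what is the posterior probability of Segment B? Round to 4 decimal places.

By Bayes' theorem, P(k | x) = π_k f_k(x) / Σ_j π_j f_j(x).
Categorical probabilities:
  p_A = 0.26
  p_B = 0.4
  p_C = 0.26
  p_D = 0.27
Multiply by the mixture weights:
  π_A·p_A = 0.47 × 0.26 = 0.1222
  π_B·p_B = 0.13 × 0.4 = 0.052
  π_C·p_C = 0.26 × 0.26 = 0.0676
  π_D·p_D = 0.14 × 0.27 = 0.0378
Sum: 0.1222 + 0.052 + 0.0676 + 0.0378 = 0.2796
Responsibility of Segment B: 0.052 / 0.2796 ≈ 0.1860

0.1860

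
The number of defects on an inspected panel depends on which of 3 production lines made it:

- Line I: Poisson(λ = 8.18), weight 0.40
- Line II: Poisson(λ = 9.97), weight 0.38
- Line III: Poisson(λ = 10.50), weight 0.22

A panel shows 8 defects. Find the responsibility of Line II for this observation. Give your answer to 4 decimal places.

0.3558

Posterior ∝ prior × likelihood, so P(k | x) ∝ w_k f_k(x); normalise over all components.
Poisson probabilities:
  L_I = e^(−8.18)·8.18^8/8! = 0.139308
  L_II = e^(−9.97)·9.97^8/8! = 0.113273
  L_III = e^(−10.50)·10.50^8/8! = 0.100902
Multiply by the mixture weights:
  w_I·L_I = 0.40 × 0.139308 = 0.0557233
  w_II·L_II = 0.38 × 0.113273 = 0.0430436
  w_III·L_III = 0.22 × 0.100902 = 0.0221985
Evidence: 0.0557233 + 0.0430436 + 0.0221985 = 0.120965
So the posterior for Line II is 0.0430436 / 0.120965 ≈ 0.3558.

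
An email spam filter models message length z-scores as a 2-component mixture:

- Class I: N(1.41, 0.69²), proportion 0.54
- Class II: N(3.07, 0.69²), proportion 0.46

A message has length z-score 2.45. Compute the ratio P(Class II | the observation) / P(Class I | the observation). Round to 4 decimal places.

1.7716

Only the two components matter; the odds are (w_i f_i(x)) / (w_j f_j(x)).
Component likelihoods at x = 2.45:
  f_I = (1/(0.69·√(2π)))·exp(−(2.45−1.41)²/(2·0.69²)) = 0.578177·exp(-1.13590) = 0.185673
  f_II = (1/(0.69·√(2π)))·exp(−(2.45−3.07)²/(2·0.69²)) = 0.578177·exp(-0.40370) = 0.386134
Odds = (0.46/0.54) × (0.386134/0.185673) = 0.851852 × 2.07965 ≈ 1.7716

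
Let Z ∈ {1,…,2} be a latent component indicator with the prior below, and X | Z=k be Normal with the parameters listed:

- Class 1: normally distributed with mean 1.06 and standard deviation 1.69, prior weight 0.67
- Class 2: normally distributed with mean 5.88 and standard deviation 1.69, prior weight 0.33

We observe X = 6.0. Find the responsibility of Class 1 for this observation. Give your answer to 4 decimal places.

0.0276

The responsibility of component k is π_k f_k(x) divided by Σ_j π_j f_j(x).
Component likelihoods at x = 6.0:
  L_1 = 0.00329333
  L_2 = 0.235466
Weight by the priors:
  π_1·L_1 = 0.67 × 0.00329333 = 0.00220653
  π_2·L_2 = 0.33 × 0.235466 = 0.0777038
Denominator: 0.00220653 + 0.0777038 = 0.0799104
So the posterior for Class 1 is 0.00220653 / 0.0799104 ≈ 0.0276.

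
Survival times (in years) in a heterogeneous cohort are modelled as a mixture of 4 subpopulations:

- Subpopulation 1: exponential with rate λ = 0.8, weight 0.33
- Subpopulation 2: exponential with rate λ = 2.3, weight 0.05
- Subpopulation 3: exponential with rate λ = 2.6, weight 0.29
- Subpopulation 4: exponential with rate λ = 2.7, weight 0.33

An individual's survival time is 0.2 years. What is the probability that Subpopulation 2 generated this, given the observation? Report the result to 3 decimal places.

Apply Bayes' rule: the posterior for each component is proportional to its prior times its likelihood at x.
Component likelihoods at x = 0.2 years:
  f_1 = 0.8·e^(−0.8·0.2) = 0.8·e^(−0.1600) = 0.681715
  f_2 = 2.3·e^(−2.3·0.2) = 2.3·e^(−0.4600) = 1.45195
  f_3 = 2.6·e^(−2.6·0.2) = 2.6·e^(−0.5200) = 1.54575
  f_4 = 2.7·e^(−2.7·0.2) = 2.7·e^(−0.5400) = 1.57342
Prior × likelihood for each component:
  P(Z=1)·f_1 = 0.33 × 0.681715 = 0.224966
  P(Z=2)·f_2 = 0.05 × 1.45195 = 0.0725976
  P(Z=3)·f_3 = 0.29 × 1.54575 = 0.448268
  P(Z=4)·f_4 = 0.33 × 1.57342 = 0.519229
Denominator: 0.224966 + 0.0725976 + 0.448268 + 0.519229 = 1.26506
P(Subpopulation 2 | 0.2 years) ≈ 0.057

0.057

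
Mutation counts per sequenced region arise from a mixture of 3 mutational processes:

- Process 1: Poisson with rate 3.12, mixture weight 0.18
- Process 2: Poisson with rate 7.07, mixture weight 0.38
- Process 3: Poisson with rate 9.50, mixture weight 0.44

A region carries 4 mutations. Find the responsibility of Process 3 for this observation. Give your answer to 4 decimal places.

0.1467

Apply Bayes' rule: the posterior for each component is proportional to its prior times its likelihood at x.
Evaluate each component's likelihood at the observed value:
  p_1 = e^(−3.12)·3.12^4/4! = 0.174345
  p_2 = e^(−7.07)·7.07^4/4! = 0.0885125
  p_3 = e^(−9.50)·9.50^4/4! = 0.025403
Unnormalised posteriors:
  P(Z=1)·p_1 = 0.18 × 0.174345 = 0.031382
  P(Z=2)·p_2 = 0.38 × 0.0885125 = 0.0336347
  P(Z=3)·p_3 = 0.44 × 0.025403 = 0.0111773
Denominator: 0.031382 + 0.0336347 + 0.0111773 = 0.0761941
P(Process 3 | x) ≈ 0.1467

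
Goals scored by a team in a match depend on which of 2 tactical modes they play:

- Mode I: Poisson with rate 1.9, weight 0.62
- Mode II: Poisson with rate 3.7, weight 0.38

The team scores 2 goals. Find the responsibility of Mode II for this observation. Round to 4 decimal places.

0.2776

Apply Bayes' rule: the posterior for each component is proportional to its prior times its likelihood at x.
Poisson probabilities:
  L_I = 0.269971
  L_II = 0.169233
Multiply by the mixture weights:
  π_I·L_I = 0.62 × 0.269971 = 0.167382
  π_II·L_II = 0.38 × 0.169233 = 0.0643084
Denominator: 0.167382 + 0.0643084 = 0.231691
So the posterior for Mode II is 0.0643084 / 0.231691 ≈ 0.2776.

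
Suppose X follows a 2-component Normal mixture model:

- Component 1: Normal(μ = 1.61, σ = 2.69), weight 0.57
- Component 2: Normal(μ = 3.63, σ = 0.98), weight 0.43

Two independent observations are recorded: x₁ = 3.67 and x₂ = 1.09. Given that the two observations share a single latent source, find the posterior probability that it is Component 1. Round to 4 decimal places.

0.7875

Apply Bayes' rule: the posterior for each component is proportional to its prior times its likelihood at x.
Since both observations come from the same component, the likelihood for component k is f_k(x₁)·f_k(x₂).
  f_1 = [0.110615] × [0.14556] = 0.0161011
  f_2 = [0.406745] × [0.014157] = 0.0057583
Unnormalised posteriors:
  P(Z=1)·f_1 = 0.57 × 0.0161011 = 0.00917763
  P(Z=2)·f_2 = 0.43 × 0.0057583 = 0.00247607
Sum: 0.00917763 + 0.00247607 = 0.0116537
Responsibility of Component 1: 0.00917763 / 0.0116537 ≈ 0.7875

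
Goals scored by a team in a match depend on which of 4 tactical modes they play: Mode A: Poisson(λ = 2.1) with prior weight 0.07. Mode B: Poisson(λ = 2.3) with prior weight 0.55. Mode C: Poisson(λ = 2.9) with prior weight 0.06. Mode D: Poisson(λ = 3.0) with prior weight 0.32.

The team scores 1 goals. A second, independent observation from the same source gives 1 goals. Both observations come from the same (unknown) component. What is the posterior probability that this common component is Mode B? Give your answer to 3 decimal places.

P(component k | x) = π_k·f_k(x) / marginal(x), where marginal(x) = Σ_j π_j·f_j(x).
Since both observations come from the same component, the likelihood for component k is f_k(x₁)·f_k(x₂).
  p_A = [e^(−2.1)·2.1^1/1! = 0.257158] × [0.257158] = 0.0661305
  p_B = [e^(−2.3)·2.3^1/1! = 0.230595] × [0.230595] = 0.0531742
  p_C = [e^(−2.9)·2.9^1/1! = 0.159567] × [0.159567] = 0.0254617
  p_D = [e^(−3.0)·3.0^1/1! = 0.149361] × [0.149361] = 0.0223088
Weight by the priors:
  π_A·p_A = 0.07 × 0.0661305 = 0.00462913
  π_B·p_B = 0.55 × 0.0531742 = 0.0292458
  π_C·p_C = 0.06 × 0.0254617 = 0.0015277
  π_D·p_D = 0.32 × 0.0223088 = 0.00713881
Denominator: 0.00462913 + 0.0292458 + 0.0015277 + 0.00713881 = 0.0425415
P(Mode B | x₁,x₂) ≈ 0.687

0.687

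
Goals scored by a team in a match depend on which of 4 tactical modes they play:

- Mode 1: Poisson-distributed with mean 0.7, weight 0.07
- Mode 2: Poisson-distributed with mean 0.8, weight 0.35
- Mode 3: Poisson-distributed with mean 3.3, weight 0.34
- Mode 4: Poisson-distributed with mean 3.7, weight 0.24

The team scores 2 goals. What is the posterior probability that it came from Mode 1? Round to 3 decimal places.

0.051

Posterior ∝ prior × likelihood, so P(k | x) ∝ π_k f_k(x); normalise over all components.
Component likelihoods at x = 2 goals:
  f_1 = e^(−0.7)·0.7^2/2! = 0.121663
  f_2 = e^(−0.8)·0.8^2/2! = 0.143785
  f_3 = e^(−3.3)·3.3^2/2! = 0.200829
  f_4 = e^(−3.7)·3.7^2/2! = 0.169233
Prior × likelihood for each component:
  π_1·f_1 = 0.07 × 0.121663 = 0.00851644
  π_2·f_2 = 0.35 × 0.143785 = 0.0503248
  π_3·f_3 = 0.34 × 0.200829 = 0.0682818
  π_4·f_4 = 0.24 × 0.169233 = 0.0406158
Marginal: 0.00851644 + 0.0503248 + 0.0682818 + 0.0406158 = 0.167739
P(Mode 1 | x) = 0.00851644 / 0.167739 ≈ 0.051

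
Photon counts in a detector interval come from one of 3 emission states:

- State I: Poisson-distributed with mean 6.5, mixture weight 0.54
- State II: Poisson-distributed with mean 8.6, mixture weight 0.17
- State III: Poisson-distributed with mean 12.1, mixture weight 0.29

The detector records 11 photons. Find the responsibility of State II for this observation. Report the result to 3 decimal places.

Posterior ∝ prior × likelihood, so P(k | x) ∝ w_k f_k(x); normalise over all components.
Poisson probabilities:
  p_I = 0.0329592
  p_II = 0.0877798
  p_III = 0.113376
Multiply by the mixture weights:
  w_I·p_I = 0.54 × 0.0329592 = 0.017798
  w_II·p_II = 0.17 × 0.0877798 = 0.0149226
  w_III·p_III = 0.29 × 0.113376 = 0.032879
Normaliser: 0.017798 + 0.0149226 + 0.032879 = 0.0655995
So the posterior for State II is 0.0149226 / 0.0655995 ≈ 0.227.

0.227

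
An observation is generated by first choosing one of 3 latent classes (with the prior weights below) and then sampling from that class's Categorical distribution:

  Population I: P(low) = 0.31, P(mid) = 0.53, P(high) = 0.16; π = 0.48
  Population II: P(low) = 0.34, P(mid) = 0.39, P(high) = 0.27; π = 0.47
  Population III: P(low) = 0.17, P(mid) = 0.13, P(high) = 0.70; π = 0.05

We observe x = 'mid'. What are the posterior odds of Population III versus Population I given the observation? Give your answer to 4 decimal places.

0.0256

The posterior odds equal the prior odds times the likelihood ratio: (P(Z=i)/P(Z=j))·(f_i(x)/f_j(x)).
Categorical probabilities:
  f_I = P(mid | comp) = 0.53
  f_II = P(mid | comp) = 0.39
  f_III = P(mid | comp) = 0.13
Odds = (0.05/0.48) × (0.13/0.53) = 0.104167 × 0.245283 ≈ 0.0256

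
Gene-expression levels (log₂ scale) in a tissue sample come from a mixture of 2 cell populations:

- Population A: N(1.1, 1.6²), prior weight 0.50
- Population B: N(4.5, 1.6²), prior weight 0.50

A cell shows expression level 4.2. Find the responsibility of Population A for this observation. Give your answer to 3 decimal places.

0.135

Apply Bayes' rule: the posterior for each component is proportional to its prior times its likelihood at x.
Component likelihoods at x = 4.2:
  f_A = 0.0381628
  f_B = 0.244994
Prior × likelihood for each component:
  π_A·f_A = 0.50 × 0.0381628 = 0.0190814
  π_B·f_B = 0.50 × 0.244994 = 0.122497
Marginal: 0.0190814 + 0.122497 = 0.141579
So the posterior for Population A is 0.0190814 / 0.141579 ≈ 0.135.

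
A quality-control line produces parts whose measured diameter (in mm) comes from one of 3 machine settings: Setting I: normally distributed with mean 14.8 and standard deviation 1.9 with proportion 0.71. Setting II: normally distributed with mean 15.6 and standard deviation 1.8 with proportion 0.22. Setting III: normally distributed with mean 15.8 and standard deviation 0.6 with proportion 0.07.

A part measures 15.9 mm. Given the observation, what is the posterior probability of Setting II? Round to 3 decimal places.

0.219

By Bayes' theorem, P(k | x) = w_k f_k(x) / Σ_j w_j f_j(x).
Evaluate each component's likelihood at the observed value:
  f_I = (1/(1.9·√(2π)))·exp(−(15.9−14.8)²/(2·1.9²)) = 0.209970·exp(-0.16759) = 0.177571
  f_II = (1/(1.8·√(2π)))·exp(−(15.9−15.6)²/(2·1.8²)) = 0.221635·exp(-0.01389) = 0.218578
  f_III = (1/(0.6·√(2π)))·exp(−(15.9−15.8)²/(2·0.6²)) = 0.664904·exp(-0.01389) = 0.655733
Prior × likelihood for each component:
  w_I·f_I = 0.71 × 0.177571 = 0.126076
  w_II·f_II = 0.22 × 0.218578 = 0.0480871
  w_III·f_III = 0.07 × 0.655733 = 0.0459013
Evidence: 0.126076 + 0.0480871 + 0.0459013 = 0.220064
P(Setting II | x) ≈ 0.219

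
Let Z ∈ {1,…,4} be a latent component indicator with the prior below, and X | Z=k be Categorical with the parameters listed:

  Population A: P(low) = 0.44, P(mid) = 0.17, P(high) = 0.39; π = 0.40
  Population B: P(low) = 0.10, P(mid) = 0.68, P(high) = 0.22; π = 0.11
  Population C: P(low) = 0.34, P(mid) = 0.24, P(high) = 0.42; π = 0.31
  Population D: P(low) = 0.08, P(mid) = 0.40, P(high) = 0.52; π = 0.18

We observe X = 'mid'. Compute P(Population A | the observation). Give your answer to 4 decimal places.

Posterior ∝ prior × likelihood, so P(k | x) ∝ π_k f_k(x); normalise over all components.
Component likelihoods at x = 'mid':
  f_A = 0.17
  f_B = 0.68
  f_C = 0.24
  f_D = 0.4
Unnormalised posteriors:
  π_A·f_A = 0.40 × 0.17 = 0.068
  π_B·f_B = 0.11 × 0.68 = 0.0748
  π_C·f_C = 0.31 × 0.24 = 0.0744
  π_D·f_D = 0.18 × 0.4 = 0.072
Denominator: 0.068 + 0.0748 + 0.0744 + 0.072 = 0.2892
P(Population A | the observation) = 0.068 / 0.2892 ≈ 0.2351

0.2351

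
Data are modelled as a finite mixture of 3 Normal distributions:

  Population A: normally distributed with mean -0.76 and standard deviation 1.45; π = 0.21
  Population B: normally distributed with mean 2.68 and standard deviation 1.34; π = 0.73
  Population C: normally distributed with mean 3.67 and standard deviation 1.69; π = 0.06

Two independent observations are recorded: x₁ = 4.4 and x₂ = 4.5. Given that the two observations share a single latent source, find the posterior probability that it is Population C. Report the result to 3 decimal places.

Apply Bayes' rule: the posterior for each component is proportional to its prior times its likelihood at x.
Since both observations come from the same component, the likelihood for component k is f_k(x₁)·f_k(x₂).
  f_A = [0.00048937] × [0.000381961] = 1.8692e-07
  f_B = [0.130628] × [0.118366] = 0.0154619
  f_C = [0.215034] × [0.209241] = 0.044994
Multiply by the mixture weights:
  π_A·f_A = 0.21 × 1.8692e-07 = 3.92532e-08
  π_B·f_B = 0.73 × 0.0154619 = 0.0112872
  π_C·f_C = 0.06 × 0.044994 = 0.00269964
Evidence: 3.92532e-08 + 0.0112872 + 0.00269964 = 0.0139869
Responsibility of Population C: 0.00269964 / 0.0139869 ≈ 0.193

0.193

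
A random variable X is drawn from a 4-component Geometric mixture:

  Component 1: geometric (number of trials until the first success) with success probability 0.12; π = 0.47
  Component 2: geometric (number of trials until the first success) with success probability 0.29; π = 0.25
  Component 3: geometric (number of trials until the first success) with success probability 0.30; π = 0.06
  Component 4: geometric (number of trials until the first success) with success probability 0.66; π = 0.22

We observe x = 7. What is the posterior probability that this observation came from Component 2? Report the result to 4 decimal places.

By Bayes' theorem, P(k | x) = π_k f_k(x) / Σ_j π_j f_j(x).
Evaluate each component's likelihood at the observed value:
  L_1 = 0.0557285
  L_2 = 0.0371491
  L_3 = 0.0352947
  L_4 = 0.00101957
Unnormalised posteriors:
  π_1·L_1 = 0.47 × 0.0557285 = 0.0261924
  π_2·L_2 = 0.25 × 0.0371491 = 0.00928727
  π_3·L_3 = 0.06 × 0.0352947 = 0.00211768
  π_4·L_4 = 0.22 × 0.00101957 = 0.000224306
Evidence: 0.0261924 + 0.00928727 + 0.00211768 + 0.000224306 = 0.0378216
P(Component 2 | 7) = 0.00928727 / 0.0378216 ≈ 0.2456

0.2456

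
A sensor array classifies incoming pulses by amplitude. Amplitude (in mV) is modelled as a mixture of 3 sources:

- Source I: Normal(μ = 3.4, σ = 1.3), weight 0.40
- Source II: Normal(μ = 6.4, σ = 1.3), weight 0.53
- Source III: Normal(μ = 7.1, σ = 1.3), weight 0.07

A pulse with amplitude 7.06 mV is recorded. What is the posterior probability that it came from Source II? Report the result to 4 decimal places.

The responsibility of component k is P(Z=k) f_k(x) divided by Σ_j P(Z=j) f_j(x).
Component likelihoods at x = 7.06 mV:
  p_I = (1/(1.3·√(2π)))·exp(−(7.06−3.4)²/(2·1.3²)) = 0.306879·exp(-3.96320) = 0.0058314
  p_II = (1/(1.3·√(2π)))·exp(−(7.06−6.4)²/(2·1.3²)) = 0.306879·exp(-0.12888) = 0.269772
  p_III = (1/(1.3·√(2π)))·exp(−(7.06−7.1)²/(2·1.3²)) = 0.306879·exp(-0.00047) = 0.306733
Unnormalised posteriors:
  P(Z=I)·p_I = 0.40 × 0.0058314 = 0.00233256
  P(Z=II)·p_II = 0.53 × 0.269772 = 0.142979
  P(Z=III)·p_III = 0.07 × 0.306733 = 0.0214713
Denominator: 0.00233256 + 0.142979 + 0.0214713 = 0.166783
Responsibility of Source II: 0.142979 / 0.166783 ≈ 0.8573

0.8573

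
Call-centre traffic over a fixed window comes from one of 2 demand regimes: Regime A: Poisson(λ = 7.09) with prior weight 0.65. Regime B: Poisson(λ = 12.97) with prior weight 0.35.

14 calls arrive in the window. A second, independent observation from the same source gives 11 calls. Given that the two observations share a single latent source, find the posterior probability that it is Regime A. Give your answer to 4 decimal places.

0.0618

The responsibility of component k is π_k f_k(x) divided by Σ_j π_j f_j(x).
Since both observations come from the same component, the likelihood for component k is f_k(x₁)·f_k(x₂).
  p_A = [0.00775338] × [0.0475122] = 0.00036838
  p_B = [0.101848] × [0.101949] = 0.0103833
Prior × likelihood for each component:
  π_A·p_A = 0.65 × 0.00036838 = 0.000239447
  π_B·p_B = 0.35 × 0.0103833 = 0.00363416
Sum: 0.000239447 + 0.00363416 = 0.00387361
Responsibility of Regime A: 0.000239447 / 0.00387361 ≈ 0.0618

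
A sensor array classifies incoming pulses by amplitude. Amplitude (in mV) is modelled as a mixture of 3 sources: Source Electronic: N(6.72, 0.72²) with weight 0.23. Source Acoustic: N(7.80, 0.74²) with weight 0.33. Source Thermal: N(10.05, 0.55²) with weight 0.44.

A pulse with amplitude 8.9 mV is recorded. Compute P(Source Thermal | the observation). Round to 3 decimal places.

The responsibility of component k is w_k f_k(x) divided by Σ_j w_j f_j(x).
Component likelihoods at x = 8.9 mV:
  p_Electronic = (1/(0.72·√(2π)))·exp(−(8.9−6.72)²/(2·0.72²)) = 0.554087·exp(-4.58372) = 0.00566101
  p_Acoustic = (1/(0.74·√(2π)))·exp(−(8.9−7.80)²/(2·0.74²)) = 0.539111·exp(-1.10482) = 0.178591
  p_Thermal = (1/(0.55·√(2π)))·exp(−(8.9−10.05)²/(2·0.55²)) = 0.725350·exp(-2.18595) = 0.0815082
Multiply by the mixture weights:
  w_Electronic·p_Electronic = 0.23 × 0.00566101 = 0.00130203
  w_Acoustic·p_Acoustic = 0.33 × 0.178591 = 0.0589352
  w_Thermal·p_Thermal = 0.44 × 0.0815082 = 0.0358636
Denominator: 0.00130203 + 0.0589352 + 0.0358636 = 0.0961008
P(Source Thermal | 8.9 mV) = 0.0358636 / 0.0961008 ≈ 0.373

0.373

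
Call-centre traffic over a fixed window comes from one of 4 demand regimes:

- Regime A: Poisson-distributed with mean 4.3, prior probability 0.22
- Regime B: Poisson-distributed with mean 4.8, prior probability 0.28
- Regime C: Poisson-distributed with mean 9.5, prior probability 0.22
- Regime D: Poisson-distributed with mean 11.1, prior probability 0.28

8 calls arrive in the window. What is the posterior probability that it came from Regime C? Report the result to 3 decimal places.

The responsibility of component k is π_k f_k(x) divided by Σ_j π_j f_j(x).
Poisson probabilities:
  f_A = 0.0393333
  f_B = 0.057517
  f_C = 0.12316
  f_D = 0.0863763
Prior × likelihood for each component:
  π_A·f_A = 0.22 × 0.0393333 = 0.00865334
  π_B·f_B = 0.28 × 0.057517 = 0.0161047
  π_C·f_C = 0.22 × 0.12316 = 0.0270953
  π_D·f_D = 0.28 × 0.0863763 = 0.0241854
Normaliser: 0.00865334 + 0.0161047 + 0.0270953 + 0.0241854 = 0.0760387
P(Regime C | the observation) ≈ 0.356

0.356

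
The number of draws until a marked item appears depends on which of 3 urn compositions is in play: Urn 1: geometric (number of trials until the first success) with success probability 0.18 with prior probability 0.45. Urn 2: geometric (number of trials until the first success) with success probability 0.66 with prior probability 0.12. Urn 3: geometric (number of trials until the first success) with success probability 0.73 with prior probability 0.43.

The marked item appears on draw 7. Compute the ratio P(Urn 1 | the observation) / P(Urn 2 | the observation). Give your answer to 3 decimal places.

201.266

Since P(k|x) ∝ π_k f_k(x), the posterior odds are π_i f_i(x) / (π_j f_j(x)).
Evaluate each component's likelihood at the observed value:
  p_1 = 0.18·(1−0.18)^6 = 0.18·0.304007 = 0.0547212
  p_2 = 0.66·(1−0.66)^6 = 0.66·0.0015448 = 0.00101957
  p_3 = 0.73·(1−0.73)^6 = 0.73·0.00038742 = 0.000282817
Posterior odds = (π_1·p_1) / (π_2·p_2) = (0.45·0.0547212) / (0.12·0.00101957) = 0.0246245 / 0.000122349 ≈ 201.266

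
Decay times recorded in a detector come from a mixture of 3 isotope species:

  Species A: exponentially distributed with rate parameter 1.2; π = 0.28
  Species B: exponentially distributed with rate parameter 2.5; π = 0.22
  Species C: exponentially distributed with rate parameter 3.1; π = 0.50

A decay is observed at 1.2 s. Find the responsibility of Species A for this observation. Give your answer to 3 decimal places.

0.551

P(component k | x) = π_k·f_k(x) / marginal(x), where marginal(x) = Σ_j π_j·f_j(x).
Exponential densities:
  L_A = 1.2·e^(−1.2·1.2) = 1.2·e^(−1.4400) = 0.284313
  L_B = 2.5·e^(−2.5·1.2) = 2.5·e^(−3.0000) = 0.124468
  L_C = 3.1·e^(−3.1·1.2) = 3.1·e^(−3.7200) = 0.0751253
Prior × likelihood for each component:
  π_A·L_A = 0.28 × 0.284313 = 0.0796077
  π_B·L_B = 0.22 × 0.124468 = 0.0273829
  π_C·L_C = 0.50 × 0.0751253 = 0.0375627
Evidence: 0.0796077 + 0.0273829 + 0.0375627 = 0.144553
P(Species A | data) ≈ 0.551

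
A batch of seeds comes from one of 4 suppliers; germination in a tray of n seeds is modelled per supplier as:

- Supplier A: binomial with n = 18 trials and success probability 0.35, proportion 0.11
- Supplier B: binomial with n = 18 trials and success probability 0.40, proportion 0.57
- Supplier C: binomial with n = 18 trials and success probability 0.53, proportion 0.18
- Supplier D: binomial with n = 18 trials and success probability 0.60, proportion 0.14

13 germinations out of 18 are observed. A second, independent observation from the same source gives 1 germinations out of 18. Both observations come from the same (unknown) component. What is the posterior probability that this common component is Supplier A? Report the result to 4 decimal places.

The responsibility of component k is π_k f_k(x) divided by Σ_j π_j f_j(x).
Since both observations come from the same component, the likelihood for component k is f_k(x₁)·f_k(x₂).
  p_A = [C(18,13)·0.35^13·0.65^5 = 8568·1.18273e-06·0.116029 = 0.00117579] × [0.00415784] = 4.88876e-06
  p_B = [C(18,13)·0.40^13·0.60^5 = 8568·6.71089e-06·0.07776 = 0.00447111] × [0.00121872] = 5.44903e-06
  p_C = [C(18,13)·0.53^13·0.47^5 = 8568·0.000260367·0.0229345 = 0.0511629] × [2.54221e-05] = 1.30067e-06
  p_D = [C(18,13)·0.60^13·0.40^5 = 8568·0.00130607·0.01024 = 0.11459] × [1.85543e-06] = 2.12613e-07
Unnormalised posteriors:
  π_A·p_A = 0.11 × 4.88876e-06 = 5.37763e-07
  π_B·p_B = 0.57 × 5.44903e-06 = 3.10595e-06
  π_C·p_C = 0.18 × 1.30067e-06 = 2.34121e-07
  π_D·p_D = 0.14 × 2.12613e-07 = 2.97658e-08
Marginal: 5.37763e-07 + 3.10595e-06 + 2.34121e-07 + 2.97658e-08 = 3.9076e-06
P(Supplier A | x₁, x₂) = 5.37763e-07 / 3.9076e-06 ≈ 0.1376

0.1376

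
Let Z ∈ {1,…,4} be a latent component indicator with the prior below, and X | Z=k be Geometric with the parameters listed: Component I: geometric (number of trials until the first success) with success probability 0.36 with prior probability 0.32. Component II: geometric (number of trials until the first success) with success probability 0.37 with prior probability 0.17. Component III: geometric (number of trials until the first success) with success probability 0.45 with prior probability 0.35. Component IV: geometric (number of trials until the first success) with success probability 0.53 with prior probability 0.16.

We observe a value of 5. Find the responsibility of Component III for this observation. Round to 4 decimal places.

0.3016

The responsibility of component k is π_k f_k(x) divided by Σ_j π_j f_j(x).
Evaluate each component's likelihood at the observed value:
  f_I = 0.36·(1−0.36)^4 = 0.36·0.167772 = 0.060398
  f_II = 0.37·(1−0.37)^4 = 0.37·0.15753 = 0.058286
  f_III = 0.45·(1−0.45)^4 = 0.45·0.0915063 = 0.0411778
  f_IV = 0.53·(1−0.53)^4 = 0.53·0.0487968 = 0.0258623
Prior × likelihood for each component:
  π_I·f_I = 0.32 × 0.060398 = 0.0193274
  π_II·f_II = 0.17 × 0.058286 = 0.00990861
  π_III·f_III = 0.35 × 0.0411778 = 0.0144122
  π_IV·f_IV = 0.16 × 0.0258623 = 0.00413797
Denominator: 0.0193274 + 0.00990861 + 0.0144122 + 0.00413797 = 0.0477862
P(Component III | the observation) ≈ 0.3016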